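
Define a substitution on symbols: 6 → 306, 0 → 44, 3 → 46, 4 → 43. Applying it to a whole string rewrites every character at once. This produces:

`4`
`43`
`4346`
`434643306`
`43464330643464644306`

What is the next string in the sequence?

φ(43464330643464644306) expands symbol-by-symbol to 43 46 43 306 43 46 46 44 306 43 46 43 306 43 306 43 43 46 44 306; joining the 20 pieces gives the next term.

434643306434646443064346433064330643434644306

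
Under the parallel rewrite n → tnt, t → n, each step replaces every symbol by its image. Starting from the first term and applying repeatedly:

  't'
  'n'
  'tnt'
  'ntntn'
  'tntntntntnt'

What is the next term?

Expanding tntntntntnt: t→n, n→tnt, t→n, n→tnt, t→n, n→tnt, t→n, n→tnt, t→n, n→tnt, t→n. Concatenated: n tnt n tnt n tnt n tnt n tnt n.

ntntntntntntntntntntn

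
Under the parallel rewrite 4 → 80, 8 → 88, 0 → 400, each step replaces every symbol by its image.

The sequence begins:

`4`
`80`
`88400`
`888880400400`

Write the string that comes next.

88888888884008040040080400400

Rewriting each symbol of 888880400400: 8→88, 8→88, 8→88, 8→88, 8→88, 0→400, 4→80, 0→400, 0→400, 4→80, 0→400, 0→400, which concatenates to 88 88 88 88 88 400 80 400 400 80 400 400.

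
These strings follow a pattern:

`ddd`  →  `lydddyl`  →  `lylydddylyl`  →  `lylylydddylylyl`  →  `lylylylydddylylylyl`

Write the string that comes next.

Every step adds ly to the front and yl to the end of the previous string.
Applying this once more to lylylylydddylylylyl:

lylylylylydddylylylylyl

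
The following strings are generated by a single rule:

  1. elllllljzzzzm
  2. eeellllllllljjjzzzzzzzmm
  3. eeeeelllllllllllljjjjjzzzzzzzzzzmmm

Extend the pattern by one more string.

Term n consists of 2n-1 e's, followed by 3n+3 l's, followed by 2n-1 j's, followed by 3n+1 z's, followed by n m's (n = 1, 2, …).
At n = 4 the blocks have lengths 7, 15, 7, 13, 4.

eeeeeeellllllllllllllljjjjjjjzzzzzzzzzzzzzmmmm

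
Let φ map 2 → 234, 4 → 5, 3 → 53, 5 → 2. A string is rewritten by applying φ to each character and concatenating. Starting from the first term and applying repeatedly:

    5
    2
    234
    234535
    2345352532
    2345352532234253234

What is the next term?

φ(2345352532234253234) expands symbol-by-symbol to 234 53 5 2 53 2 234 2 53 234 234 53 5 234 2 53 234 53 5; joining the 19 pieces gives the next term.

2345352532234253234234535234253234535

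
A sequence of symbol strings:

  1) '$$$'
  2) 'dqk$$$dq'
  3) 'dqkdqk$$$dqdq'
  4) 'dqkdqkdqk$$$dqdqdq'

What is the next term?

Each term wraps the previous one in dqk on the left and dq on the right.
So the next term is dqk·dqkdqkdqk$$$dqdqdq·dq.

dqkdqkdqkdqk$$$dqdqdqdq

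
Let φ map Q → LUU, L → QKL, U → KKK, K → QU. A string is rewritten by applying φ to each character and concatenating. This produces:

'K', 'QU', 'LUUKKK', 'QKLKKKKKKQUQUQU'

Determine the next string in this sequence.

LUUQUQKLQUQUQUQUQUQULUUKKKLUUKKKLUUKKK

φ(QKLKKKKKKQUQUQU) expands symbol-by-symbol to LUU QU QKL QU QU QU QU QU QU LUU KKK LUU KKK LUU KKK; joining the 15 pieces gives the next term.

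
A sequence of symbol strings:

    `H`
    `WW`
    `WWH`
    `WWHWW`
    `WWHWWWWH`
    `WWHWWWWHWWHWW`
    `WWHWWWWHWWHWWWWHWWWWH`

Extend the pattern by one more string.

From term 3 onward, concatenate the last term with the second-to-last: WW·H = WWH, WWH·WW = WWHWW, …
So term 8 is WWHWWWWHWWHWWWWHWWWWH·WWHWWWWHWWHWW.

WWHWWWWHWWHWWWWHWWWWHWWHWWWWHWWHWW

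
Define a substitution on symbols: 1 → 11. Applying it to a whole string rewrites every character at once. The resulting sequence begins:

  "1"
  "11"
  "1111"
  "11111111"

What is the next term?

Expanding 11111111: 1→11, 1→11, 1→11, 1→11, 1→11, 1→11, 1→11, 1→11. Concatenated: 11 11 11 11 11 11 11 11.

1111111111111111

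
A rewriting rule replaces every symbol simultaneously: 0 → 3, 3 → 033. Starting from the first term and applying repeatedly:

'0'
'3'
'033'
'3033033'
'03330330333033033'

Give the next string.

30330330333033033303303303330330333033033

Replace each of the 17 characters of 03330330333033033 in place — 3 033 033 033 3 033 033 3 033 033 033 3 033 033 3 033 033 — and concatenate.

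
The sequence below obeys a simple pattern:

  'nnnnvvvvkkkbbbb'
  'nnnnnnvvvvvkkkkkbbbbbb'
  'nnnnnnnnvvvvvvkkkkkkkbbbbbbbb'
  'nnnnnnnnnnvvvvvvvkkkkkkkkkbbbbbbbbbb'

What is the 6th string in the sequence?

The n-th term is 2n n's then n+2 v's then 2n-1 k's then 2n b's, where the shown terms are n = 2, 3, 4, 5.
For term 6, n = 7, so the run lengths are 14, 9, 13, 14.

nnnnnnnnnnnnnnvvvvvvvvvkkkkkkkkkkkkkbbbbbbbbbbbbbb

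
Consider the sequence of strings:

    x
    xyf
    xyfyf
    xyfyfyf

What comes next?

xyfyfyfyf

Each term is the previous one with yf appended.
One more step from xyfyfyf gives the answer.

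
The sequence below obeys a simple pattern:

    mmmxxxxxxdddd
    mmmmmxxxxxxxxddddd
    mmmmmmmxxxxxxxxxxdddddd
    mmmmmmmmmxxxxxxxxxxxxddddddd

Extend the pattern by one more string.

mmmmmmmmmmmxxxxxxxxxxxxxxdddddddd

Each string has the form m^{2n-1} x^{2n+2} d^{n+2}, where the shown terms are n = 2, 3, 4, 5.
For the next term, n = 6, so the run lengths are 11, 14, 8.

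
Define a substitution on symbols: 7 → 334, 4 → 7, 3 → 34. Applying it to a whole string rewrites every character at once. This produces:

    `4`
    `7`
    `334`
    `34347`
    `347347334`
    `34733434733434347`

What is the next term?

Replace each of the 17 characters of 34733434733434347 in place — 34 7 334 34 34 7 34 7 334 34 34 7 34 7 34 7 334 — and concatenate.

3473343434734733434347347347334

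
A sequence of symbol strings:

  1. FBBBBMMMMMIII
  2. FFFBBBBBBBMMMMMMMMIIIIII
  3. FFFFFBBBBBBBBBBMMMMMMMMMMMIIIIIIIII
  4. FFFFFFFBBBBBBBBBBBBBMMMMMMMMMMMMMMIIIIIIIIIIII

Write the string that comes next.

The n-th term is 2n-1 F's then 3n+1 B's then 3n+2 M's then 3n I's (n = 1, 2, …).
Setting n = 5 gives 9, 16, 17, 15 characters in each block.

FFFFFFFFFBBBBBBBBBBBBBBBBMMMMMMMMMMMMMMMMMIIIIIIIIIIIIIII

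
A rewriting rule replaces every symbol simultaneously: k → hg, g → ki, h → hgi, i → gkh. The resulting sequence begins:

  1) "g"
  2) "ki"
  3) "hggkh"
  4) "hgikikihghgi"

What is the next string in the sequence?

hgikigkhhggkhhggkhhgikihgikigkh

Apply φ to hgikikihghgi symbol by symbol: h→hgi, g→ki, i→gkh, k→hg, i→gkh, k→hg, i→gkh, h→hgi, g→ki, h→hgi, g→ki, i→gkh; joined: hgi ki gkh hg gkh hg gkh hgi ki hgi ki gkh.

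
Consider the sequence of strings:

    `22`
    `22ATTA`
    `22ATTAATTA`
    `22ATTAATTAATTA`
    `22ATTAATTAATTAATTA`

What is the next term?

22ATTAATTAATTAATTAATTA

The strings grow by a fixed suffix ATTA each time.
One more step from 22ATTAATTAATTAATTA gives the answer.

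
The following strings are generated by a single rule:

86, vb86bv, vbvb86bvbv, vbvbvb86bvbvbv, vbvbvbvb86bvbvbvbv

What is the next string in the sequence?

s(k+1) = vb·s(k)·bv, so each term gains vb as a prefix and bv as a suffix.
So the next term is vb·vbvbvbvb86bvbvbvbv·bv.

vbvbvbvbvb86bvbvbvbvbv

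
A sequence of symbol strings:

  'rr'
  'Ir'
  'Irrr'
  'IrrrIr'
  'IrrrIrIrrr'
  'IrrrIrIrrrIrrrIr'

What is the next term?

IrrrIrIrrrIrrrIrIrrrIrIrrr

This is a Fibonacci-style word recurrence s(k) = s(k−1)·s(k−2): e.g. Ir·rr = Irrr.
So term 7 is IrrrIrIrrrIrrrIr·IrrrIrIrrr.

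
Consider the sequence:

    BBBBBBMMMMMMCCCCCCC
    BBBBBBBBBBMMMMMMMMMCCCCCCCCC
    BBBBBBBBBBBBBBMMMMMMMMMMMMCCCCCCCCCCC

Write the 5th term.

Each string has the form B^{4n-2} M^{3n} C^{2n+3}, where the shown terms are n = 2, 3, 4.
Setting n = 6 gives 22, 18, 15 characters in each block.

BBBBBBBBBBBBBBBBBBBBBBMMMMMMMMMMMMMMMMMMCCCCCCCCCCCCCCC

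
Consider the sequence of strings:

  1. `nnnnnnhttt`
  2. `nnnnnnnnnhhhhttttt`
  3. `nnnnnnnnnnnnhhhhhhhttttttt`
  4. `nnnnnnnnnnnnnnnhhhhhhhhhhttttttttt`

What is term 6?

nnnnnnnnnnnnnnnnnnnnnhhhhhhhhhhhhhhhhttttttttttttt

Each string has the form n^{3n+3} h^{3n-2} t^{2n+1} (n = 1, 2, …).
Setting n = 6 gives 21, 16, 13 characters in each block.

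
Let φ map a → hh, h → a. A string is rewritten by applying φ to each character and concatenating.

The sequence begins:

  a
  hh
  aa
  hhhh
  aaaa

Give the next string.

Apply φ to aaaa symbol by symbol: a→hh, a→hh, a→hh, a→hh; joined: hh hh hh hh.

hhhhhhhh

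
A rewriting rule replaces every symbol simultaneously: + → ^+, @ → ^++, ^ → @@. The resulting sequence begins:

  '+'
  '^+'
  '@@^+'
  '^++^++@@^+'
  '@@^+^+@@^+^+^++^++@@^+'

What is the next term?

^++^++@@^+@@^+^++^++@@^+@@^+@@^+^+@@^+^+^++^++@@^+

φ(@@^+^+@@^+^+^++^++@@^+) expands symbol-by-symbol to ^++ ^++ @@ ^+ @@ ^+ ^++ ^++ @@ ^+ @@ ^+ @@ ^+ ^+ @@ ^+ ^+ ^++ ^++ @@ ^+; joining the 22 pieces gives the next term.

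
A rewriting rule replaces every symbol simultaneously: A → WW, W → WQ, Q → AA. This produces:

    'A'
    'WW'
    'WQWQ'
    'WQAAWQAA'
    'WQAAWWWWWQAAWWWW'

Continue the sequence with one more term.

WQAAWWWWWQWQWQWQWQAAWWWWWQWQWQWQ

Applying the rule to each of the 16 symbols of WQAAWWWWWQAAWWWW gives the pieces WQ AA WW WW WQ WQ WQ WQ WQ AA WW WW WQ WQ WQ WQ, which concatenate to the answer.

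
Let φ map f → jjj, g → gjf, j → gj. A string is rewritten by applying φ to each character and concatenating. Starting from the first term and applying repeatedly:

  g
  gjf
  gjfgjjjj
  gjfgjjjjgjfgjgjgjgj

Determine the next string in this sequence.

gjfgjjjjgjfgjgjgjgjgjfgjjjjgjfgjgjfgjgjfgjgjfgj

Replace each of the 19 characters of gjfgjjjjgjfgjgjgjgj in place — gjf gj jjj gjf gj gj gj gj gjf gj jjj gjf gj gjf gj gjf gj gjf gj — and concatenate.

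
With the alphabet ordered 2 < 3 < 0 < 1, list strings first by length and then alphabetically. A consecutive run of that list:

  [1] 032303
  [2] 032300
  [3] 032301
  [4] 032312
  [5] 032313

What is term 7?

032311

Stepping forward 2 times from 032313: 032313 → 032310, then the target.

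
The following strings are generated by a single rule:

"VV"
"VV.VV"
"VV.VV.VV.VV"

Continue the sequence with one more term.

Every step duplicates the string with '.' between the halves.
Doubling VV.VV.VV.VV with '.' between the halves:

VV.VV.VV.VV.VV.VV.VV.VV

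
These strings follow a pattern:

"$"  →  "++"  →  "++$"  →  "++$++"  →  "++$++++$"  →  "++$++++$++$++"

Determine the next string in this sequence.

++$++++$++$++++$++++$

Each term (from the third on) is the previous term followed by the one before it: term 3 = ++·$ = ++$.
Continuing: ++$++++$++$++ · ++$++++$ gives term 7.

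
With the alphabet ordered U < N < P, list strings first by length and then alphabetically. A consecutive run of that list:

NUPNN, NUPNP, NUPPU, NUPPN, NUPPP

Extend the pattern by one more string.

NNUUU

Treat NUPPP as a base-3 numeral over the given alphabet and add one, carrying through any trailing P's.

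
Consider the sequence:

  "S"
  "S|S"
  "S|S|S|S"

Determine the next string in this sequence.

S|S|S|S|S|S|S|S

s(k+1) = s(k)·|·s(k) — each term doubles the last with '|' between the halves.
One more doubling of S|S|S|S gives the answer.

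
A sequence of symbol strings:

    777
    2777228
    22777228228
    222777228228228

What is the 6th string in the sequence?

Every step adds 2 to the front and 228 to the end of the previous string.
From 222777228228228, 2 further steps: 222777228228228 → 2222777228228228228 → (answer).

22222777228228228228228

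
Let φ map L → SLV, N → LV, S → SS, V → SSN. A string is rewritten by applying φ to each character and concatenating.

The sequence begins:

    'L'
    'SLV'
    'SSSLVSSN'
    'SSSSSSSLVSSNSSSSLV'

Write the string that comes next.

SSSSSSSSSSSSSSSLVSSNSSSSLVSSSSSSSSSLVSSN

φ(SSSSSSSLVSSNSSSSLV) expands symbol-by-symbol to SS SS SS SS SS SS SS SLV SSN SS SS LV SS SS SS SS SLV SSN; joining the 18 pieces gives the next term.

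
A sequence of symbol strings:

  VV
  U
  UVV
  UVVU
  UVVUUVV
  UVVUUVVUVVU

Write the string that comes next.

UVVUUVVUVVUUVVUUVV

From term 3 onward, concatenate the last term with the second-to-last: U·VV = UVV, UVV·U = UVVU, …
The next term joins UVVUUVVUVVU and UVVUUVV.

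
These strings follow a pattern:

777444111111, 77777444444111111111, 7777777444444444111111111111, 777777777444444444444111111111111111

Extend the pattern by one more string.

77777777777444444444444444111111111111111111

Term n consists of 2n+1 7's, followed by 3n 4's, followed by 3n+3 1's (n = 1, 2, …).
At n = 5 the blocks have lengths 11, 15, 18.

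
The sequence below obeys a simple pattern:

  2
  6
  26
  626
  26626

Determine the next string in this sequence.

This is a Fibonacci-style word recurrence s(k) = s(k−2)·s(k−1): e.g. 2·6 = 26.
Continuing: 626 · 26626 gives term 6.

62626626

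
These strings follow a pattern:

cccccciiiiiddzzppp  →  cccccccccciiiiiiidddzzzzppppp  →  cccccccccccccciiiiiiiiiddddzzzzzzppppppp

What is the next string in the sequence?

Reading off run lengths: c runs 6, 10, 14; i runs 5, 7, 9; d runs 2, 3, 4; z runs 2, 4, 6; p runs 3, 5, 7 — each is linear in n (n = 1, 2, …).
For the next term, n = 4, so the run lengths are 18, 11, 5, 8, 9.

cccccccccccccccccciiiiiiiiiiidddddzzzzzzzzppppppppp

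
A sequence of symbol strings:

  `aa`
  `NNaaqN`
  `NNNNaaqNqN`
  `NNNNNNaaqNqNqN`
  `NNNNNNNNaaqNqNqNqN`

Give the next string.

NNNNNNNNNNaaqNqNqNqNqN

Each term wraps the previous one in NN on the left and qN on the right.
So the next term is NN·NNNNNNNNaaqNqNqNqN·qN.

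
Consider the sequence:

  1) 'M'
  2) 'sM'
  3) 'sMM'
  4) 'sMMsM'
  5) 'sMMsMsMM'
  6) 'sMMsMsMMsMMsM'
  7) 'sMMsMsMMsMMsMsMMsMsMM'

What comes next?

sMMsMsMMsMMsMsMMsMsMMsMMsMsMMsMMsM

From term 3 onward, concatenate the last term with the second-to-last: sM·M = sMM, sMM·sM = sMMsM, …
The next term joins sMMsMsMMsMMsMsMMsMsMM and sMMsMsMMsMMsM.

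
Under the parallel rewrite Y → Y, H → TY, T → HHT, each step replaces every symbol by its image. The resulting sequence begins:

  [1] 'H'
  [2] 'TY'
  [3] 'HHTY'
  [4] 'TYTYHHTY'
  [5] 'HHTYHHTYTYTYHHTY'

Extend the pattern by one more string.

Replace each of the 16 characters of HHTYHHTYTYTYHHTY in place — TY TY HHT Y TY TY HHT Y HHT Y HHT Y TY TY HHT Y — and concatenate.

TYTYHHTYTYTYHHTYHHTYHHTYTYTYHHTY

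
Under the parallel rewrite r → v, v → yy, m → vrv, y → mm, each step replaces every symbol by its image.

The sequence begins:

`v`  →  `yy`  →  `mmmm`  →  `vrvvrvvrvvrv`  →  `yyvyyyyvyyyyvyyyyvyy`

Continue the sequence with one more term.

Rewriting the 20 symbols of yyvyyyyvyyyyvyyyyvyy one by one yields mm mm yy mm mm mm mm yy mm mm mm mm yy mm mm mm mm yy mm mm; concatenated:

mmmmyymmmmmmmmyymmmmmmmmyymmmmmmmmyymmmm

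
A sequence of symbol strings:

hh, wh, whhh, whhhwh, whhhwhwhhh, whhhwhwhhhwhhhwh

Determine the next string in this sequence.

whhhwhwhhhwhhhwhwhhhwhwhhh

This is a Fibonacci-style word recurrence s(k) = s(k−1)·s(k−2): e.g. wh·hh = whhh.
The next term joins whhhwhwhhhwhhhwh and whhhwhwhhh.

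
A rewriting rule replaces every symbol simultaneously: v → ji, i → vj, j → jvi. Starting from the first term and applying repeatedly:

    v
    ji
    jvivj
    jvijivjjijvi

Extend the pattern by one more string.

Expanding jvijivjjijvi: j→jvi, v→ji, i→vj, j→jvi, i→vj, v→ji, j→jvi, j→jvi, i→vj, j→jvi, v→ji, i→vj. Concatenated: jvi ji vj jvi vj ji jvi jvi vj jvi ji vj.

jvijivjjvivjjijvijvivjjvijivj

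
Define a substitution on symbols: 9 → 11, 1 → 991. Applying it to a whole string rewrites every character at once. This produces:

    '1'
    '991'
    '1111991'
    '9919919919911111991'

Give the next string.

φ(9919919919911111991) expands symbol-by-symbol to 11 11 991 11 11 991 11 11 991 11 11 991 991 991 991 991 11 11 991; joining the 19 pieces gives the next term.

11119911111991111199111119919919919919911111991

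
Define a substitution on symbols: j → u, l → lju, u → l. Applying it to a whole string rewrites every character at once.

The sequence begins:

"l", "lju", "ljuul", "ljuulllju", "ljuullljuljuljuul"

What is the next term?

ljuullljuljuljuulljuulljuulllju

Applying the rule to each of the 17 symbols of ljuullljuljuljuul gives the pieces lju u l l lju lju lju u l lju u l lju u l l lju, which concatenate to the answer.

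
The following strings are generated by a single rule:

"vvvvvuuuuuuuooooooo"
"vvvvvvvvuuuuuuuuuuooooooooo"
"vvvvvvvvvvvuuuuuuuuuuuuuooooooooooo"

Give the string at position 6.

vvvvvvvvvvvvvvvvvvvvuuuuuuuuuuuuuuuuuuuuuuooooooooooooooooo

Term n consists of 3n-1 v's, followed by 3n+1 u's, followed by 2n+3 o's, where the shown terms are n = 2, 3, 4.
At n = 7 the blocks have lengths 20, 22, 17.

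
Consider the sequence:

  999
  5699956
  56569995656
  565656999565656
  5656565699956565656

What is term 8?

s(k+1) = 56·s(k)·56, so each term gains 56 as a prefix and 56 as a suffix.
From 5656565699956565656, 3 further steps: 5656565699956565656 → 56565656569995656565656 → 565656565656999565656565656 → (answer).

5656565656565699956565656565656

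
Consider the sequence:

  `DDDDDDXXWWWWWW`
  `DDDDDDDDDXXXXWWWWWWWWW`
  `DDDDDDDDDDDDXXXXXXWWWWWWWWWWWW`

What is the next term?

The n-th term is 3n+3 D's then 2n X's then 3n+3 W's (n = 1, 2, …).
At n = 4 the blocks have lengths 15, 8, 15.

DDDDDDDDDDDDDDDXXXXXXXXWWWWWWWWWWWWWWW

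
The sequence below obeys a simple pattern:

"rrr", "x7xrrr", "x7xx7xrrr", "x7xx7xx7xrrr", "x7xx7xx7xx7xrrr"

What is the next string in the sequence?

The strings grow by a fixed prefix x7x each time.
Applying this once more to x7xx7xx7xx7xrrr:

x7xx7xx7xx7xx7xrrr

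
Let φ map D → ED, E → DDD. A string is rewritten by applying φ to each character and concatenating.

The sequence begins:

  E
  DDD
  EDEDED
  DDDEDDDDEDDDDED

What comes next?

φ(DDDEDDDDEDDDDED) expands symbol-by-symbol to ED ED ED DDD ED ED ED ED DDD ED ED ED ED DDD ED; joining the 15 pieces gives the next term.

EDEDEDDDDEDEDEDEDDDDEDEDEDEDDDDED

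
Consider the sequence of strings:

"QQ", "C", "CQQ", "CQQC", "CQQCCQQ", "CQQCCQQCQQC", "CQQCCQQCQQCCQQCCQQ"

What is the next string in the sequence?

CQQCCQQCQQCCQQCCQQCQQCCQQCQQC

From term 3 onward, concatenate the last term with the second-to-last: C·QQ = CQQ, CQQ·C = CQQC, …
So term 8 is CQQCCQQCQQCCQQCCQQ·CQQCCQQCQQC.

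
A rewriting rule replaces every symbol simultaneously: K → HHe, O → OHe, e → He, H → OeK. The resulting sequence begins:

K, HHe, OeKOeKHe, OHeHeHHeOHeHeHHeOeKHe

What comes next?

Replace each of the 21 characters of OHeHeHHeOHeHeHHeOeKHe in place — OHe OeK He OeK He OeK OeK He OHe OeK He OeK He OeK OeK He OHe He HHe OeK He — and concatenate.

OHeOeKHeOeKHeOeKOeKHeOHeOeKHeOeKHeOeKOeKHeOHeHeHHeOeKHe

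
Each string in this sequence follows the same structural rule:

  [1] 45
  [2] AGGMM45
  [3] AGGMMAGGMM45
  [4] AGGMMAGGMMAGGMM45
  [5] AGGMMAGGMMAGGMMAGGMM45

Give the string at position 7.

Each term is the previous one with AGGMM prepended.
From AGGMMAGGMMAGGMMAGGMM45, 2 further steps: AGGMMAGGMMAGGMMAGGMM45 → AGGMMAGGMMAGGMMAGGMMAGGMM45 → (answer).

AGGMMAGGMMAGGMMAGGMMAGGMMAGGMM45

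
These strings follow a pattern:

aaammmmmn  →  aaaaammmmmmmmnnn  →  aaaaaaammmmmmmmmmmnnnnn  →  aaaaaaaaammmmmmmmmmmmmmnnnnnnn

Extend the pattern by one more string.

Term n consists of 2n+1 a's, followed by 3n+2 m's, followed by 2n-1 n's (n = 1, 2, …).
At n = 5 the blocks have lengths 11, 17, 9.

aaaaaaaaaaammmmmmmmmmmmmmmmmnnnnnnnnn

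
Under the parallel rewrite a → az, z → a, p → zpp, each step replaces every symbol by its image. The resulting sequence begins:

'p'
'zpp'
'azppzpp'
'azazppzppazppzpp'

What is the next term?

azaazazppzppazppzppazazppzppazppzpp

Replace each of the 16 characters of azazppzppazppzpp in place — az a az a zpp zpp a zpp zpp az a zpp zpp a zpp zpp — and concatenate.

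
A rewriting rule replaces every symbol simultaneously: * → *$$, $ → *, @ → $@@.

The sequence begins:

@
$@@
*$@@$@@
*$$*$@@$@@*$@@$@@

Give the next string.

Rewriting the 17 symbols of *$$*$@@$@@*$@@$@@ one by one yields *$$ * * *$$ * $@@ $@@ * $@@ $@@ *$$ * $@@ $@@ * $@@ $@@; concatenated:

*$$***$$*$@@$@@*$@@$@@*$$*$@@$@@*$@@$@@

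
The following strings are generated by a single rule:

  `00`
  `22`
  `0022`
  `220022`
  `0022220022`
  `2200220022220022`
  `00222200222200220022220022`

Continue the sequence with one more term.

220022002222002200222200222200220022220022

Each term (from the third on) is the two preceding terms concatenated in order: term 3 = 00·22 = 0022.
The next term joins 2200220022220022 and 00222200222200220022220022.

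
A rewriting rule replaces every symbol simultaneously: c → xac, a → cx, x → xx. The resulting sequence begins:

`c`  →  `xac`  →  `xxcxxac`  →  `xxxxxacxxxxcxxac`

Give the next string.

Replace each of the 16 characters of xxxxxacxxxxcxxac in place — xx xx xx xx xx cx xac xx xx xx xx xac xx xx cx xac — and concatenate.

xxxxxxxxxxcxxacxxxxxxxxxacxxxxcxxac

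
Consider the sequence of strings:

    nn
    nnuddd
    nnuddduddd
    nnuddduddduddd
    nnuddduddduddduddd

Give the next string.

The strings grow by a fixed suffix uddd each time.
Applying this once more to nnuddduddduddduddd:

nnuddduddduddduddduddd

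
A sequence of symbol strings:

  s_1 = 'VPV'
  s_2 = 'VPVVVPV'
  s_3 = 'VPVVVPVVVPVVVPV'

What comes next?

Every step duplicates the string with 'V' between the halves.
Doubling VPVVVPVVVPVVVPV with 'V' between the halves:

VPVVVPVVVPVVVPVVVPVVVPVVVPVVVPV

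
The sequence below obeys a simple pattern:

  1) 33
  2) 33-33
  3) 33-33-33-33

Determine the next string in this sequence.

Every step duplicates the string with '-' between the halves.
So the next term is two copies of 33-33-33-33 with '-' between the halves.

33-33-33-33-33-33-33-33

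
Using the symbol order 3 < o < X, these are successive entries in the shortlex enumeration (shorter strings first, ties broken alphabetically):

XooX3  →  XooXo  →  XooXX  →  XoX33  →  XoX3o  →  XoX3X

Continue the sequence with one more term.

Find the rightmost character of XoX3X below X, bump it to the next letter, and reset everything to its right to 3.

XoXo3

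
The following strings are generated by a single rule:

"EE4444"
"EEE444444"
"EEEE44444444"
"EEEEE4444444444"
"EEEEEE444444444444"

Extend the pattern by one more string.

EEEEEEE44444444444444

Each string has the form E^{n+1} 4^{2n+2} (n = 1, 2, …).
For the next term, n = 6, so the run lengths are 7, 14.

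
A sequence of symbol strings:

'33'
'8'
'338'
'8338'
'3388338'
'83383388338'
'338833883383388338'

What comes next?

83383388338338833883383388338

Each term (from the third on) is the two preceding terms concatenated in order: term 3 = 33·8 = 338.
The next term joins 83383388338 and 338833883383388338.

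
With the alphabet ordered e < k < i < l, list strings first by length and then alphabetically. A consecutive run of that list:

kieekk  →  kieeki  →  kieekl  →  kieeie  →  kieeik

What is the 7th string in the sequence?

Continuing the enumeration 2 steps past kieeik: kieeik → kieeii → (answer).

kieeil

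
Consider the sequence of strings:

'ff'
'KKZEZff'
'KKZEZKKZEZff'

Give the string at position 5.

The strings grow by a fixed prefix KKZEZ each time.
From KKZEZKKZEZff, 2 further steps: KKZEZKKZEZff → KKZEZKKZEZKKZEZff → (answer).

KKZEZKKZEZKKZEZKKZEZff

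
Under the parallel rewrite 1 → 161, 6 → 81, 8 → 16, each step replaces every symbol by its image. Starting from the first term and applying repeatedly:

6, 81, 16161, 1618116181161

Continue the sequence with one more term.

Replace each of the 13 characters of 1618116181161 in place — 161 81 161 16 161 161 81 161 16 161 161 81 161 — and concatenate.

1618116116161161811611616116181161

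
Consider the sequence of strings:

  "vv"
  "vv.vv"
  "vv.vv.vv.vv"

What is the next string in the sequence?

s(k+1) = s(k)·.·s(k) — each term doubles the last with '.' between the halves.
One more doubling of vv.vv.vv.vv gives the answer.

vv.vv.vv.vv.vv.vv.vv.vv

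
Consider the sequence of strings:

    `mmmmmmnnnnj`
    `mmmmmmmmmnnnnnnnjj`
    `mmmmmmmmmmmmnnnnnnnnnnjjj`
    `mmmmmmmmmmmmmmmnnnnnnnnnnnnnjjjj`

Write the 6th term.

mmmmmmmmmmmmmmmmmmmmmnnnnnnnnnnnnnnnnnnnjjjjjj

Each string has the form m^{3n} n^{3n-2} j^{n-1}, where the shown terms are n = 2, 3, 4, 5.
Setting n = 7 gives 21, 19, 6 characters in each block.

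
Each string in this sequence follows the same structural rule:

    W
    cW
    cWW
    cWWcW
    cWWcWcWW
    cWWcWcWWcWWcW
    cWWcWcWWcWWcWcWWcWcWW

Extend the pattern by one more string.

Each term (from the third on) is the previous term followed by the one before it: term 3 = cW·W = cWW.
So term 8 is cWWcWcWWcWWcWcWWcWcWW·cWWcWcWWcWWcW.

cWWcWcWWcWWcWcWWcWcWWcWWcWcWWcWWcW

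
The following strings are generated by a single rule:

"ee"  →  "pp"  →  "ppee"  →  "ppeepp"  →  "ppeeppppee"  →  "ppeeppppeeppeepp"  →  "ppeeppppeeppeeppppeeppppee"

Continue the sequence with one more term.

ppeeppppeeppeeppppeeppppeeppeeppppeeppeepp

This is a Fibonacci-style word recurrence s(k) = s(k−1)·s(k−2): e.g. pp·ee = ppee.
So term 8 is ppeeppppeeppeeppppeeppppee·ppeeppppeeppeepp.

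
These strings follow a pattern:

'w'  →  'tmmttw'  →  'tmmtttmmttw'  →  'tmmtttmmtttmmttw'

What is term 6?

tmmtttmmtttmmtttmmtttmmttw

Every step adds tmmtt at the front: s(k+1) = tmmtt·s(k).
From tmmtttmmtttmmttw, 2 further steps: tmmtttmmtttmmttw → tmmtttmmtttmmtttmmttw → (answer).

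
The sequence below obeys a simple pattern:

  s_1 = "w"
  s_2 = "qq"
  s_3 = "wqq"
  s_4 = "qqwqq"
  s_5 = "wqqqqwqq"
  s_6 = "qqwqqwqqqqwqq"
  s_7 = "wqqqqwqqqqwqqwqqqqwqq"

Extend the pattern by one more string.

qqwqqwqqqqwqqwqqqqwqqqqwqqwqqqqwqq

Each term (from the third on) is the two preceding terms concatenated in order: term 3 = w·qq = wqq.
So term 8 is qqwqqwqqqqwqq·wqqqqwqqqqwqqwqqqqwqq.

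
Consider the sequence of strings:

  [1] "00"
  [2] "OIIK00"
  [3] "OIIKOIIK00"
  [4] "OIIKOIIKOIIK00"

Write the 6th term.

OIIKOIIKOIIKOIIKOIIK00

Every step adds OIIK at the front: s(k+1) = OIIK·s(k).
From OIIKOIIKOIIK00, 2 further steps: OIIKOIIKOIIK00 → OIIKOIIKOIIKOIIK00 → (answer).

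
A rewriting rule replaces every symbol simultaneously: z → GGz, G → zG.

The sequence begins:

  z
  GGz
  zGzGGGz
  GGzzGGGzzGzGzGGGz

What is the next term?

φ(GGzzGGGzzGzGzGGGz) expands symbol-by-symbol to zG zG GGz GGz zG zG zG GGz GGz zG GGz zG GGz zG zG zG GGz; joining the 17 pieces gives the next term.

zGzGGGzGGzzGzGzGGGzGGzzGGGzzGGGzzGzGzGGGz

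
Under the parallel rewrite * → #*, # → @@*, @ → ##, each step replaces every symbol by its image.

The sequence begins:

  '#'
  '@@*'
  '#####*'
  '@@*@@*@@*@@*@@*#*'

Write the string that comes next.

Rewriting the 17 symbols of @@*@@*@@*@@*@@*#* one by one yields ## ## #* ## ## #* ## ## #* ## ## #* ## ## #* @@* #*; concatenated:

#####*#####*#####*#####*#####*@@*#*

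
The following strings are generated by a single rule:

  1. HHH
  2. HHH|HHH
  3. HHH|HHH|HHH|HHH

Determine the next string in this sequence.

s(k+1) = s(k)·|·s(k) — each term doubles the last with '|' between the halves.
One more doubling of HHH|HHH|HHH|HHH gives the answer.

HHH|HHH|HHH|HHH|HHH|HHH|HHH|HHH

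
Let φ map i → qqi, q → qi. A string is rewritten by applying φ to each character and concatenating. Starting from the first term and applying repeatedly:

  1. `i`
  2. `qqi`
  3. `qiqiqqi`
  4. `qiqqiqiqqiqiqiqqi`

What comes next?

qiqqiqiqiqqiqiqqiqiqiqqiqiqqiqiqqiqiqiqqi

φ(qiqqiqiqqiqiqiqqi) expands symbol-by-symbol to qi qqi qi qi qqi qi qqi qi qi qqi qi qqi qi qqi qi qi qqi; joining the 17 pieces gives the next term.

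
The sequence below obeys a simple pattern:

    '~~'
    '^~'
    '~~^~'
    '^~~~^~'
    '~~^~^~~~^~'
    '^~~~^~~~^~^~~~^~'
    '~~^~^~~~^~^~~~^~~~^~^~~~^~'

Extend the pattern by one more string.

^~~~^~~~^~^~~~^~~~^~^~~~^~^~~~^~~~^~^~~~^~

This is a Fibonacci-style word recurrence s(k) = s(k−2)·s(k−1): e.g. ~~·^~ = ~~^~.
So term 8 is ^~~~^~~~^~^~~~^~·~~^~^~~~^~^~~~^~~~^~^~~~^~.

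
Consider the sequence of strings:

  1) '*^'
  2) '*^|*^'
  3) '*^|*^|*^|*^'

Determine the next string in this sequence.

*^|*^|*^|*^|*^|*^|*^|*^

s(k+1) = s(k)·|·s(k) — each term doubles the last with '|' between the halves.
So the next term is two copies of *^|*^|*^|*^ with '|' between the halves.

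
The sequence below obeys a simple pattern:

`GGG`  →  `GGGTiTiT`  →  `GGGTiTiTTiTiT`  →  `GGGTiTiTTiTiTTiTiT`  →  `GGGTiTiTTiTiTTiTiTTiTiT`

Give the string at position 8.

Each term is the previous one with TiTiT appended.
From GGGTiTiTTiTiTTiTiTTiTiT, 3 further steps: GGGTiTiTTiTiTTiTiTTiTiT → GGGTiTiTTiTiTTiTiTTiTiTTiTiT → GGGTiTiTTiTiTTiTiTTiTiTTiTiTTiTiT → (answer).

GGGTiTiTTiTiTTiTiTTiTiTTiTiTTiTiTTiTiT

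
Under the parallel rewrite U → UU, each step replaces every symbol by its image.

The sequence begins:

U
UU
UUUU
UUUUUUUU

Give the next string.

UUUUUUUUUUUUUUUU

Expanding UUUUUUUU: U→UU, U→UU, U→UU, U→UU, U→UU, U→UU, U→UU, U→UU. Concatenated: UU UU UU UU UU UU UU UU.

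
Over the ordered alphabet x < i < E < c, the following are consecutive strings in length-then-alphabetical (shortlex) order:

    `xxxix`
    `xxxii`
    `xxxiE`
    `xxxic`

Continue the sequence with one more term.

Treat xxxic as a base-4 numeral over the given alphabet and add one, carrying through any trailing c's.

xxxEx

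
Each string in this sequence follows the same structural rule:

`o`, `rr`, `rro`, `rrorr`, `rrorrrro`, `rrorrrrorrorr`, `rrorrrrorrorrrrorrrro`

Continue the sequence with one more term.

Each term (from the third on) is the previous term followed by the one before it: term 3 = rr·o = rro.
So term 8 is rrorrrrorrorrrrorrrro·rrorrrrorrorr.

rrorrrrorrorrrrorrrrorrorrrrorrorr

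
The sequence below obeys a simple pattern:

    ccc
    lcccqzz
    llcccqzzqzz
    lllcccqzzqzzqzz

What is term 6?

lllllcccqzzqzzqzzqzzqzz

Every step adds l to the front and qzz to the end of the previous string.
From lllcccqzzqzzqzz, 2 further steps: lllcccqzzqzzqzz → llllcccqzzqzzqzzqzz → (answer).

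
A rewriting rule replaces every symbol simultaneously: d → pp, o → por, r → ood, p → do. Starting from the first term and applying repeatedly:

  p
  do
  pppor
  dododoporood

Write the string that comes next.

ppporppporpppordoporoodporporpp

Apply φ to dododoporood symbol by symbol: d→pp, o→por, d→pp, o→por, d→pp, o→por, p→do, o→por, r→ood, o→por, o→por, d→pp; joined: pp por pp por pp por do por ood por por pp.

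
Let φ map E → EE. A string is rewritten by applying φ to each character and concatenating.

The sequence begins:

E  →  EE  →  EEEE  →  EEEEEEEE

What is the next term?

Apply φ to EEEEEEEE symbol by symbol: E→EE, E→EE, E→EE, E→EE, E→EE, E→EE, E→EE, E→EE; joined: EE EE EE EE EE EE EE EE.

EEEEEEEEEEEEEEEE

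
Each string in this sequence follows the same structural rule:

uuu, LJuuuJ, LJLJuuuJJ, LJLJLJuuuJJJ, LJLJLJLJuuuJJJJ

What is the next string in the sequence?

LJLJLJLJLJuuuJJJJJ

Every step adds LJ to the front and J to the end of the previous string.
So the next term is LJ·LJLJLJLJuuuJJJJ·J.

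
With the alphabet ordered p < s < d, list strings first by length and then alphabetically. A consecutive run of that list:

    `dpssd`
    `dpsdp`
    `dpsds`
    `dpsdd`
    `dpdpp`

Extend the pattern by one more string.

dpdps

The successor of dpdpp increments the rightmost position that isn't already d and resets every position after it to p.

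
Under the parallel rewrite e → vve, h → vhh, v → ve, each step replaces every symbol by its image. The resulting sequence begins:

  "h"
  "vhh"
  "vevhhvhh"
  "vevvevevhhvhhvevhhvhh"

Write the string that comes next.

Rewriting the 21 symbols of vevvevevhhvhhvevhhvhh one by one yields ve vve ve ve vve ve vve ve vhh vhh ve vhh vhh ve vve ve vhh vhh ve vhh vhh; concatenated:

vevvevevevvevevvevevhhvhhvevhhvhhvevvevevhhvhhvevhhvhh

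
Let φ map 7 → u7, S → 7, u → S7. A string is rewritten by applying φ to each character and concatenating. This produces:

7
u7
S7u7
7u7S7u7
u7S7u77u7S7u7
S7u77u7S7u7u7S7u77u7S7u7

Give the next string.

Replace each of the 24 characters of S7u77u7S7u7u7S7u77u7S7u7 in place — 7 u7 S7 u7 u7 S7 u7 7 u7 S7 u7 S7 u7 7 u7 S7 u7 u7 S7 u7 7 u7 S7 u7 — and concatenate.

7u7S7u7u7S7u77u7S7u7S7u77u7S7u7u7S7u77u7S7u7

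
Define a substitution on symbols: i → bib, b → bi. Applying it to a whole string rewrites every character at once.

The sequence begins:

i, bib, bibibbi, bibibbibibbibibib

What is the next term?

φ(bibibbibibbibibib) expands symbol-by-symbol to bi bib bi bib bi bi bib bi bib bi bi bib bi bib bi bib bi; joining the 17 pieces gives the next term.

bibibbibibbibibibbibibbibibibbibibbibibbi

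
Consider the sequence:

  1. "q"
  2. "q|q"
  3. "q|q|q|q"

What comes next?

Each string is two copies of the previous one joined by '|'.
Doubling q|q|q|q with '|' between the halves:

q|q|q|q|q|q|q|q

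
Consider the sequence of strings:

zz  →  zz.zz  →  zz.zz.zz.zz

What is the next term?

Every step duplicates the string with '.' between the halves.
One more doubling of zz.zz.zz.zz gives the answer.

zz.zz.zz.zz.zz.zz.zz.zz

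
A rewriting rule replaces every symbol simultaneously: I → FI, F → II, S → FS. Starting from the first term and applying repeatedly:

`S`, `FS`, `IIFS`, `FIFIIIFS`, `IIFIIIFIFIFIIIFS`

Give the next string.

FIFIIIFIFIFIIIFIIIFIIIFIFIFIIIFS

Applying the rule to each of the 16 symbols of IIFIIIFIFIFIIIFS gives the pieces FI FI II FI FI FI II FI II FI II FI FI FI II FS, which concatenate to the answer.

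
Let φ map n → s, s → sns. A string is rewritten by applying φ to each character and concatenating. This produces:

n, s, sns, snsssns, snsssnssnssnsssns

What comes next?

Rewriting the 17 symbols of snsssnssnssnsssns one by one yields sns s sns sns sns s sns sns s sns sns s sns sns sns s sns; concatenated:

snsssnssnssnsssnssnsssnssnsssnssnssnsssns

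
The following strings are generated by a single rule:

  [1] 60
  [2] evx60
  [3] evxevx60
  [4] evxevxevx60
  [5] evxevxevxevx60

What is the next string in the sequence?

The strings grow by a fixed prefix evx each time.
Applying this once more to evxevxevxevx60:

evxevxevxevxevx60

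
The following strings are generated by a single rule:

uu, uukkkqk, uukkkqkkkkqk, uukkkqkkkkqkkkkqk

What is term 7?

Every step adds kkkqk to the end: s(k+1) = s(k)·kkkqk.
From uukkkqkkkkqkkkkqk, 3 further steps: uukkkqkkkkqkkkkqk → uukkkqkkkkqkkkkqkkkkqk → uukkkqkkkkqkkkkqkkkkqkkkkqk → (answer).

uukkkqkkkkqkkkkqkkkkqkkkkqkkkkqk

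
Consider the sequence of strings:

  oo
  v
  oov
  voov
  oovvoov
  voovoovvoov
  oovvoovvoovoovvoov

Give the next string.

voovoovvoovoovvoovvoovoovvoov

This is a Fibonacci-style word recurrence s(k) = s(k−2)·s(k−1): e.g. oo·v = oov.
The next term joins voovoovvoov and oovvoovvoovoovvoov.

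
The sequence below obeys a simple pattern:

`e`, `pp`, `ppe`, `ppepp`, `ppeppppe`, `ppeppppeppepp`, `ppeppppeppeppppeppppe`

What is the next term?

ppeppppeppeppppeppppeppeppppeppepp

From term 3 onward, concatenate the last term with the second-to-last: pp·e = ppe, ppe·pp = ppepp, …
The next term joins ppeppppeppeppppeppppe and ppeppppeppepp.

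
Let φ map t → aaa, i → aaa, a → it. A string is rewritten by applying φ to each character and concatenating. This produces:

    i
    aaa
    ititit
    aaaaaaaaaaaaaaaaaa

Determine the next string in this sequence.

itititititititititititititititititit

Replace each of the 18 characters of aaaaaaaaaaaaaaaaaa in place — it it it it it it it it it it it it it it it it it it — and concatenate.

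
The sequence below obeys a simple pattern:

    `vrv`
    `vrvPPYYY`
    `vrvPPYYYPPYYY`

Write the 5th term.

vrvPPYYYPPYYYPPYYYPPYYY

Each term is the previous one with PPYYY appended.
From vrvPPYYYPPYYY, 2 further steps: vrvPPYYYPPYYY → vrvPPYYYPPYYYPPYYY → (answer).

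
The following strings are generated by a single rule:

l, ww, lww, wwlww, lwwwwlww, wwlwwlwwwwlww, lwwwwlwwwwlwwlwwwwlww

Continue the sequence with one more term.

wwlwwlwwwwlwwlwwwwlwwwwlwwlwwwwlww

This is a Fibonacci-style word recurrence s(k) = s(k−2)·s(k−1): e.g. l·ww = lww.
So term 8 is wwlwwlwwwwlww·lwwwwlwwwwlwwlwwwwlww.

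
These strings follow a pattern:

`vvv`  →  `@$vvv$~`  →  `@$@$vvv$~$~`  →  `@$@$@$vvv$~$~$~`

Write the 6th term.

s(k+1) = @$·s(k)·$~, so each term gains @$ as a prefix and $~ as a suffix.
From @$@$@$vvv$~$~$~, 2 further steps: @$@$@$vvv$~$~$~ → @$@$@$@$vvv$~$~$~$~ → (answer).

@$@$@$@$@$vvv$~$~$~$~$~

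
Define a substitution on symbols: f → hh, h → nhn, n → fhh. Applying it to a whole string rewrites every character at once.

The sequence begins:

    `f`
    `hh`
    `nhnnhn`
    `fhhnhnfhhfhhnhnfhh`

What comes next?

hhnhnnhnfhhnhnfhhhhnhnnhnhhnhnnhnfhhnhnfhhhhnhnnhn

Applying the rule to each of the 18 symbols of fhhnhnfhhfhhnhnfhh gives the pieces hh nhn nhn fhh nhn fhh hh nhn nhn hh nhn nhn fhh nhn fhh hh nhn nhn, which concatenate to the answer.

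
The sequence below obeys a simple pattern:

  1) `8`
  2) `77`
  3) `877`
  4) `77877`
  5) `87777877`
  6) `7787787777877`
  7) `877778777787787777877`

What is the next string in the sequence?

From term 3 onward, concatenate the second-to-last term with the last: 8·77 = 877, 77·877 = 77877, …
Continuing: 7787787777877 · 877778777787787777877 gives term 8.

7787787777877877778777787787777877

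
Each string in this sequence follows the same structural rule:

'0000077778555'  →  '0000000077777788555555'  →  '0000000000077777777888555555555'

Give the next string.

0000000000000077777777778888555555555555

Each string has the form 0^{3n+2} 7^{2n+2} 8^{n} 5^{3n} (n = 1, 2, …).
Setting n = 4 gives 14, 10, 4, 12 characters in each block.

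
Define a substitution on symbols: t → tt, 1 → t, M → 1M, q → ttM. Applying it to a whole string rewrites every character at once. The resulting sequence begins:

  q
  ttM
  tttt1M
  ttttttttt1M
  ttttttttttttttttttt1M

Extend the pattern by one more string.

φ(ttttttttttttttttttt1M) expands symbol-by-symbol to tt tt tt tt tt tt tt tt tt tt tt tt tt tt tt tt tt tt tt t 1M; joining the 21 pieces gives the next term.

ttttttttttttttttttttttttttttttttttttttt1M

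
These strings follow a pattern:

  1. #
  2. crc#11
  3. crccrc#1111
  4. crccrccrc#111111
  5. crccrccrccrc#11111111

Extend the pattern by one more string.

Each term wraps the previous one in crc on the left and 11 on the right.
Applying this once more to crccrccrccrc#11111111:

crccrccrccrccrc#1111111111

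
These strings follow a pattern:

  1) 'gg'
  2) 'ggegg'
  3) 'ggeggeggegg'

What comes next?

Every step duplicates the string with 'e' between the halves.
Doubling ggeggeggegg with 'e' between the halves:

ggeggeggeggeggeggeggegg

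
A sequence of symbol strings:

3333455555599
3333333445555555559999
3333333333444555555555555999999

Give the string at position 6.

3333333333333333333444444555555555555555555555999999999999

The n-th term is 3n+1 3's then n 4's then 3n+3 5's then 2n 9's (n = 1, 2, …).
For term 6, n = 6, so the run lengths are 19, 6, 21, 12.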